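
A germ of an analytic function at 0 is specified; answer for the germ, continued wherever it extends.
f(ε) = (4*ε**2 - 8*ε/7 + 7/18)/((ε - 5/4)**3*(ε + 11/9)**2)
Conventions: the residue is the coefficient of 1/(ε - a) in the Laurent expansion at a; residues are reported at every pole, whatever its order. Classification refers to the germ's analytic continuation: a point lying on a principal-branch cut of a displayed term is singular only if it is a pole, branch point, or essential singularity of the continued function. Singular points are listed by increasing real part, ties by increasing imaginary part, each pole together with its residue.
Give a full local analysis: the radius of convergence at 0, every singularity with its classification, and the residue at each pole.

Radius of convergence at 0: 11/9.
At -11/9: a pole of order 2; residue 43680384/439195687.
At 5/4: a pole of order 3; residue -43680384/439195687.

Denominator factor (ε - 5/4)^3: pole of order 3 at 5/4, modulus 5/4.
Denominator factor (ε + 11/9)^2: pole of order 2 at -11/9, modulus 11/9.
The radius of convergence is the smallest modulus among the singular points: 11/9.
At the order-2 pole -11/9 set g(ε) = (ε - (-11/9))^2*f(ε) = (4*ε**2 - 8*ε/7 + 7/18)/(ε - 5/4)**3.
Order-2 pole: residue = g'(a); g'(-11/9) = 43680384/439195687, so the residue is 43680384/439195687.
At the order-3 pole 5/4 set g(ε) = (ε - (5/4))^3*f(ε) = (4*ε**2 - 8*ε/7 + 7/18)/(ε + 11/9)**2.
Order-3 pole: residue = g''(a)/2; g''(5/4) = -87360768/439195687, so the residue is -43680384/439195687.
List the singular points by increasing real part (a conjugate pair: the negative imaginary part first).


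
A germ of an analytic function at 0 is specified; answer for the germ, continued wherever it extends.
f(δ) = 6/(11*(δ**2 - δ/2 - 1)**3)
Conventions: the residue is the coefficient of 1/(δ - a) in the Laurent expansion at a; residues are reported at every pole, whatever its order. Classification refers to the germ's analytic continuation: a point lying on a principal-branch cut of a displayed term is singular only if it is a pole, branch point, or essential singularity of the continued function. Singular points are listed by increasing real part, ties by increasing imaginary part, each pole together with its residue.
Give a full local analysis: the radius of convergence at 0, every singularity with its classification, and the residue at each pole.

Denominator factor (δ**2 - δ/2 - 1)^3: discriminant 17/4, real irrational roots 1/4 + (1/4)*sqrt(17) and 1/4 - (1/4)*sqrt(17); poles of order 3, moduli 1/4 + (1/4)*sqrt(17) and -1/4 + (1/4)*sqrt(17).
The radius of convergence is the smallest modulus among the singular points: -1/4 + (1/4)*sqrt(17).
The factor δ**2 - δ/2 - 1 splits as (δ - a)(δ - a') with a = 1/4 - (1/4)*sqrt(17), a' = 1/4 + (1/4)*sqrt(17). At the order-3 pole a set g(δ) = (δ - a)^3*f(δ) = [6/11] / (δ - a')^3.
Order-3 pole: residue = g''(a)/2; g''(1/4 - (1/4)*sqrt(17)) = -(2304/54043)*sqrt(17), so the residue is -(1152/54043)*sqrt(17).
The factor δ**2 - δ/2 - 1 splits as (δ - a)(δ - a') with a = 1/4 + (1/4)*sqrt(17), a' = 1/4 - (1/4)*sqrt(17). At the order-3 pole a set g(δ) = (δ - a)^3*f(δ) = [6/11] / (δ - a')^3.
Order-3 pole: residue = g''(a)/2; g''(1/4 + (1/4)*sqrt(17)) = (2304/54043)*sqrt(17), so the residue is (1152/54043)*sqrt(17).
List the singular points by increasing real part (a conjugate pair: the negative imaginary part first).

Radius of convergence at 0: -1/4 + (1/4)*sqrt(17).
At 1/4 - (1/4)*sqrt(17): a pole of order 3; residue -(1152/54043)*sqrt(17).
At 1/4 + (1/4)*sqrt(17): a pole of order 3; residue (1152/54043)*sqrt(17).


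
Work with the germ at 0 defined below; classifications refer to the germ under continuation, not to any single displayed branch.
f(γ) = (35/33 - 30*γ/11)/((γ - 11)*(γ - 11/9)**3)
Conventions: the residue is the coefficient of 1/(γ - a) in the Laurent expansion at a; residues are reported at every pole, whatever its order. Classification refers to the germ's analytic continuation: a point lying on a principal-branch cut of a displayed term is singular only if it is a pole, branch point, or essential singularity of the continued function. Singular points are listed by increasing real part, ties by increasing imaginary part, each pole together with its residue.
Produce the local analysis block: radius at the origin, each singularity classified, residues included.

Radius of convergence at 0: 11/9.
At 11/9: a pole of order 3; residue 232065/7496192.
At 11: a pole of order 1; residue -232065/7496192.

Denominator factor (γ - 11): pole of order 1 at 11, modulus 11.
Denominator factor (γ - 11/9)^3: pole of order 3 at 11/9, modulus 11/9.
The radius of convergence is the smallest modulus among the singular points: 11/9.
At the order-3 pole 11/9 set g(γ) = (γ - (11/9))^3*f(γ) = (35/33 - 30*γ/11)/(γ - 11).
Order-3 pole: residue = g''(a)/2; g''(11/9) = 232065/3748096, so the residue is 232065/7496192.
At the order-1 pole 11 set g(γ) = (γ - (11))*f(γ) = (35/33 - 30*γ/11)/(γ - 11/9)**3.
Simple pole: residue = g(a) at a = 11, which is -232065/7496192.
List the singular points by increasing real part (a conjugate pair: the negative imaginary part first).


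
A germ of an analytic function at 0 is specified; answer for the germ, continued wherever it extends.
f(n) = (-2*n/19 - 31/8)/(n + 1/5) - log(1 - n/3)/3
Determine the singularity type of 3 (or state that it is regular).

The point is a logarithmic branch point.

The term (-1/3)*log(1 - n/(3)) has argument 1 - 3/(3) = 0 at 3: a logarithmic (infinitely-sheeted) branch point; the remaining terms are analytic or single-valued there.


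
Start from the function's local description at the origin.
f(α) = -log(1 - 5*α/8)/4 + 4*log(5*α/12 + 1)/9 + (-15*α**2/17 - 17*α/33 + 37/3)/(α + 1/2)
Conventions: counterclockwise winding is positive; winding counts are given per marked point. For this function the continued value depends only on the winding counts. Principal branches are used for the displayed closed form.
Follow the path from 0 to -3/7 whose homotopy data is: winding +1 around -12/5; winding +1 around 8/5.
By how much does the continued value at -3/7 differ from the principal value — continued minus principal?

The rational part is single-valued and drops out of the difference; each branch term changes only by its own monodromy.
(4/9)*log(1 - α/(-12/5)): each positive loop around -12/5 adds 2*pi*i to the log, so winding +1 contributes (4/9)*(1)*2*pi*i = (8/9)*pi*i.
(-1/4)*log(1 - α/(8/5)): each positive loop around 8/5 adds 2*pi*i to the log, so winding +1 contributes (-1/4)*(1)*2*pi*i = -(1/2)*pi*i.
Summing the contributions at α = -3/7 gives (7/18)*pi*i.

Continued minus principal equals (7/18)*pi*i.


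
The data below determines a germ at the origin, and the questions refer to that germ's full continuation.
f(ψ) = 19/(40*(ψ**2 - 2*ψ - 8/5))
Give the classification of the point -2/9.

The point is a regular point.

Denominator factors: ψ**2 - 2*ψ - 8/5 = -448/405 at ψ = -2/9 — none vanishes.
So the germ continues analytically to -2/9.


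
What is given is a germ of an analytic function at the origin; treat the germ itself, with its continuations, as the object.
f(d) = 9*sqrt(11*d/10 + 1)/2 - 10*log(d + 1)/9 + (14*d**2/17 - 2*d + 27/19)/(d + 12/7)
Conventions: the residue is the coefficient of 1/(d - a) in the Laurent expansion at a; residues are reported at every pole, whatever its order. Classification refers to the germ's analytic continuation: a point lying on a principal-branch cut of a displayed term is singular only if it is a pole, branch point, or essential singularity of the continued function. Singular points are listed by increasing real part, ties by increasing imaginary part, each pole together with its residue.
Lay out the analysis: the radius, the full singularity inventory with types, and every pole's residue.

Denominator factor (d + 12/7): pole of order 1 at -12/7, modulus 12/7.
Branch term (-10/9)*log(1 - d/(-1)): its argument vanishes at d = -1, a logarithmic branch point, modulus 1.
Branch term (9/2)*sqrt(1 - d/(-10/11)): its argument vanishes at d = -10/11, a square-root branch point, modulus 10/11.
The radius of convergence is the smallest modulus among the singular points: 10/11.
The branch terms are analytic at -12/7 and contribute nothing to the residue; only the rational part matters.
At the order-1 pole -12/7 set g(d) = (d - (-12/7))*(rational part) = 14*d**2/17 - 2*d + 27/19.
Simple pole: residue = g(a) at a = -12/7, which is 16437/2261.
List the singular points by increasing real part (a conjugate pair: the negative imaginary part first).

Radius of convergence at 0: 10/11.
At -12/7: a pole of order 1; residue 16437/2261.
At -1: a logarithmic branch point.
At -10/11: an algebraic (square-root) branch point.


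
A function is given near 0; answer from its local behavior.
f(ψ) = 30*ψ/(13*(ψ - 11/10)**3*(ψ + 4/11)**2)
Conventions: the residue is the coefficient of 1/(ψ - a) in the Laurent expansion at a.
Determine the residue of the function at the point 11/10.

At the order-3 pole 11/10 set g(ψ) = (ψ - (11/10))^3*f(ψ) = 30*ψ/(13*(ψ + 4/11)**2).
Order-3 pole: residue = g''(a)/2; g''(11/10) = 3274260000/8734677133, so the residue is 1637130000/8734677133.

The residue is 1637130000/8734677133.


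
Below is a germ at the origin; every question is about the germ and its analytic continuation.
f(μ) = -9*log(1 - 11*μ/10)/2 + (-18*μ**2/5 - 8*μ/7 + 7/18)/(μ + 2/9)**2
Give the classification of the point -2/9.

The point is a pole of order 2.

The denominator factor μ + 2/9 vanishes at -2/9 and appears to the power 2; the numerator there equals 293/630, nonzero, and no other factor vanishes.
The branch terms are analytic at this point.
Hence a pole whose order is the multiplicity, 2.


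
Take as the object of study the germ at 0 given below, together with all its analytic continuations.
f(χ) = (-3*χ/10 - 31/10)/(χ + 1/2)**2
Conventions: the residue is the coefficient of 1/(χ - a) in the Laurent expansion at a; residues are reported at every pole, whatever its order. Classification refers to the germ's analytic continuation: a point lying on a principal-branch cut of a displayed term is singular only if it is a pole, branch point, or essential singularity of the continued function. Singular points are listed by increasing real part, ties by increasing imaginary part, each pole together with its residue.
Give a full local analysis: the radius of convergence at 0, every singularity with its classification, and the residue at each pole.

Denominator factor (χ + 1/2)^2: pole of order 2 at -1/2, modulus 1/2.
The radius of convergence is the smallest modulus among the singular points: 1/2.
At the order-2 pole -1/2 set g(χ) = (χ - (-1/2))^2*f(χ) = -3*χ/10 - 31/10.
Order-2 pole: residue = g'(a); g'(-1/2) = -3/10, so the residue is -3/10.

Radius of convergence at 0: 1/2.
At -1/2: a pole of order 2; residue -3/10.


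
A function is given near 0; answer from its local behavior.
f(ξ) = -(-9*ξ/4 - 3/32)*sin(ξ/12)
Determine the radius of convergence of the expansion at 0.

The radius of convergence is infinite.

The factor -sin(ξ/12) is entire and contributes no finite singular point.
The polynomial part has no poles.
No finite singular points: the Taylor series at 0 converges everywhere.


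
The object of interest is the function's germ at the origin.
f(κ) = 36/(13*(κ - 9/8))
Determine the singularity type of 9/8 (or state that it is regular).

The denominator factor κ - 9/8 vanishes at 9/8 and appears to the power 1; the numerator there equals 36/13, nonzero, and no other factor vanishes.
Hence a pole whose order is the multiplicity, 1.

The point is a pole of order 1.


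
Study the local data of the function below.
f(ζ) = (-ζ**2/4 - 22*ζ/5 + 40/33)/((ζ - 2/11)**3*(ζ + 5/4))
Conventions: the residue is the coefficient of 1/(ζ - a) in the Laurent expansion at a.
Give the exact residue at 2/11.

At the order-3 pole 2/11 set g(ζ) = (ζ - (2/11))^3*f(ζ) = (-ζ**2/4 - 22*ζ/5 + 40/33)/(ζ + 5/4).
Order-3 pole: residue = g''(a)/2; g''(2/11) = 3230942/750141, so the residue is 1615471/750141.

The residue is 1615471/750141.


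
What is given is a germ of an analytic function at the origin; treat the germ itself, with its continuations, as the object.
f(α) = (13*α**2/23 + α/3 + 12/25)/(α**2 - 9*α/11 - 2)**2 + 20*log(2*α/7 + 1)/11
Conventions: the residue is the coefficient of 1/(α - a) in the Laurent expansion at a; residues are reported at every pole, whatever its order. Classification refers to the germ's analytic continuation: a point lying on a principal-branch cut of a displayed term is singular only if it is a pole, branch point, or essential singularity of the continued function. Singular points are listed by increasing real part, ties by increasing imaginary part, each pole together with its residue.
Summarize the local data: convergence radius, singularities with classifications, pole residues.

Radius of convergence at 0: -9/22 + (1/22)*sqrt(1049).
At -7/2: a logarithmic branch point.
At 9/22 - (1/22)*sqrt(1049): a pole of order 2; residue -(786863/632730575)*sqrt(1049).
At 9/22 + (1/22)*sqrt(1049): a pole of order 2; residue (786863/632730575)*sqrt(1049).

Denominator factor (α**2 - 9*α/11 - 2)^2: discriminant 1049/121, real irrational roots 9/22 + (1/22)*sqrt(1049) and 9/22 - (1/22)*sqrt(1049); poles of order 2, moduli 9/22 + (1/22)*sqrt(1049) and -9/22 + (1/22)*sqrt(1049).
Branch term (20/11)*log(1 - α/(-7/2)): its argument vanishes at α = -7/2, a logarithmic branch point, modulus 7/2.
The radius of convergence is the smallest modulus among the singular points: -9/22 + (1/22)*sqrt(1049).
The branch term is analytic at 9/22 - (1/22)*sqrt(1049) and contributes nothing to the residue; only the rational part matters.
The factor α**2 - 9*α/11 - 2 splits as (α - a)(α - a') with a = 9/22 - (1/22)*sqrt(1049), a' = 9/22 + (1/22)*sqrt(1049). At the order-2 pole a set g(α) = (α - a)^2*(rational part) = [13*α**2/23 + α/3 + 12/25] / (α - a')^2.
Order-2 pole: residue = g'(a); g'(9/22 - (1/22)*sqrt(1049)) = -(786863/632730575)*sqrt(1049), so the residue is -(786863/632730575)*sqrt(1049).
The branch term is analytic at 9/22 + (1/22)*sqrt(1049) and contributes nothing to the residue; only the rational part matters.
The factor α**2 - 9*α/11 - 2 splits as (α - a)(α - a') with a = 9/22 + (1/22)*sqrt(1049), a' = 9/22 - (1/22)*sqrt(1049). At the order-2 pole a set g(α) = (α - a)^2*(rational part) = [13*α**2/23 + α/3 + 12/25] / (α - a')^2.
Order-2 pole: residue = g'(a); g'(9/22 + (1/22)*sqrt(1049)) = (786863/632730575)*sqrt(1049), so the residue is (786863/632730575)*sqrt(1049).
List the singular points by increasing real part (a conjugate pair: the negative imaginary part first).


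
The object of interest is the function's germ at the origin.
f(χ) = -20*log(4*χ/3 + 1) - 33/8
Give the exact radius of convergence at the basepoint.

The radius of convergence is 3/4.

Branch term (-20)*log(1 - χ/(-3/4)): its argument vanishes at χ = -3/4, a logarithmic branch point, modulus 3/4.
The radius of convergence is the smallest modulus among the singular points: 3/4.


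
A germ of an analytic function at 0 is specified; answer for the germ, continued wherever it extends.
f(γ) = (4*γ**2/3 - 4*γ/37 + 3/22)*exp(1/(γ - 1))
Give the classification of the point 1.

The point is an essential singularity.

The exponent 1/(γ - (1)) has a pole at 1, so exp(1/(γ - (1))) takes every nonzero value near it: an essential singularity (not a pole of any order).


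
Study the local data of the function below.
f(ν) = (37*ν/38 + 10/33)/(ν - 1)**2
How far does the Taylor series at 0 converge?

The radius of convergence is 1.

Denominator factor (ν - 1)^2: pole of order 2 at 1, modulus 1.
The radius of convergence is the smallest modulus among the singular points: 1.


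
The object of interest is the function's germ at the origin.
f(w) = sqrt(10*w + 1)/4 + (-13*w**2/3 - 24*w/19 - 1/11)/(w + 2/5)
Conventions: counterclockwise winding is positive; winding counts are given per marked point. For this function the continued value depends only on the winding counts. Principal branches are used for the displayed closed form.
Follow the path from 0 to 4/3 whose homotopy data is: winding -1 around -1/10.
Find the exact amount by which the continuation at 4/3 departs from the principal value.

Continued minus principal equals -(1/6)*sqrt(129).

The rational part is single-valued and drops out of the difference; each branch term changes only by its own monodromy.
(1/4)*sqrt(1 - w/(-1/10)): winding -1 is odd, the square root flips sign, contributing -2*(1/4)*sqrt(1 - (4/3)/(-1/10)) = -2*(1/4)*sqrt(43/3) = -(1/6)*sqrt(129).
Summing the contributions at w = 4/3 gives -(1/6)*sqrt(129).


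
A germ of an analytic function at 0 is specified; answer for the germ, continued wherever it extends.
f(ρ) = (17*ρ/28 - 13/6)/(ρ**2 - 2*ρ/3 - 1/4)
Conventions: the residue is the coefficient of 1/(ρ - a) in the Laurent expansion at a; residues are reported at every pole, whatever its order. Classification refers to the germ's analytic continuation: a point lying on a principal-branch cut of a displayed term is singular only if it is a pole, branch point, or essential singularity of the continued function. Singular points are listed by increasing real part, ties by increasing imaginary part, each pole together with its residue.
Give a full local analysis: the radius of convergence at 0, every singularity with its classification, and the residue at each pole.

Denominator factor (ρ**2 - 2*ρ/3 - 1/4): discriminant 13/9, real irrational roots 1/3 + (1/6)*sqrt(13) and 1/3 - (1/6)*sqrt(13); poles of order 1, moduli 1/3 + (1/6)*sqrt(13) and -1/3 + (1/6)*sqrt(13).
The radius of convergence is the smallest modulus among the singular points: -1/3 + (1/6)*sqrt(13).
The factor ρ**2 - 2*ρ/3 - 1/4 splits as (ρ - a)(ρ - a') with a = 1/3 - (1/6)*sqrt(13), a' = 1/3 + (1/6)*sqrt(13). At the order-1 pole a set g(ρ) = (ρ - a)*f(ρ) = [17*ρ/28 - 13/6] / (ρ - a').
Simple pole: residue = g(a) at a = 1/3 - (1/6)*sqrt(13), which is 17/56 + (165/364)*sqrt(13).
The factor ρ**2 - 2*ρ/3 - 1/4 splits as (ρ - a)(ρ - a') with a = 1/3 + (1/6)*sqrt(13), a' = 1/3 - (1/6)*sqrt(13). At the order-1 pole a set g(ρ) = (ρ - a)*f(ρ) = [17*ρ/28 - 13/6] / (ρ - a').
Simple pole: residue = g(a) at a = 1/3 + (1/6)*sqrt(13), which is 17/56 - (165/364)*sqrt(13).
List the singular points by increasing real part (a conjugate pair: the negative imaginary part first).

Radius of convergence at 0: -1/3 + (1/6)*sqrt(13).
At 1/3 - (1/6)*sqrt(13): a pole of order 1; residue 17/56 + (165/364)*sqrt(13).
At 1/3 + (1/6)*sqrt(13): a pole of order 1; residue 17/56 - (165/364)*sqrt(13).


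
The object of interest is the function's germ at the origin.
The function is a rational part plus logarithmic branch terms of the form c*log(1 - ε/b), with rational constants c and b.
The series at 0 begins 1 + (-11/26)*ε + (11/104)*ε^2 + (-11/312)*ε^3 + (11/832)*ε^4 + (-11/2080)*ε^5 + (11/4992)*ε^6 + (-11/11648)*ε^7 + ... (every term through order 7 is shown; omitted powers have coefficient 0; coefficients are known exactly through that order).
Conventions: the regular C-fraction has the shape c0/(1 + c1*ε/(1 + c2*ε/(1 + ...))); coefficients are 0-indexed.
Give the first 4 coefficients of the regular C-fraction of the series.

Taylor coefficients (read off): a_0 = 1, a_1 = -11/26, a_2 = 11/104, a_3 = -11/312.
c0 = a_0 = 1. Peel one level at a time: if S = 1 + c*ε/S' with S'(0) = 1, then c is the ε-coefficient of S and S' = c*ε/(S - 1).
S_1 = c0/f = 1 + (11/26)*ε + (99/1352)*ε^2 + ...; c1 = 11/26.
S_2 = c1*ε/(S_1 - 1) = 1 + (-9/52)*ε + (-1/48)*ε^2 + ...; c2 = -9/52.
S_3 = c2*ε/(S_2 - 1) = 1 + (-13/108)*ε + ...; c3 = -13/108.

The regular C-fraction coefficients are [1, 11/26, -9/52, -13/108].


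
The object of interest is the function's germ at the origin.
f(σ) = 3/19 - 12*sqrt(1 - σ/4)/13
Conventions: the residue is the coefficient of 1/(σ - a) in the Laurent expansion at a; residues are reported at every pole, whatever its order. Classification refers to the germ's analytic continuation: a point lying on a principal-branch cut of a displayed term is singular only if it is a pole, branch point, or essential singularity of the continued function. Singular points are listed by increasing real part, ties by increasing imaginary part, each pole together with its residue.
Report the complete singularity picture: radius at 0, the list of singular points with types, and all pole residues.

Radius of convergence at 0: 4.
At 4: an algebraic (square-root) branch point.

Branch term (-12/13)*sqrt(1 - σ/(4)): its argument vanishes at σ = 4, a square-root branch point, modulus 4.
The radius of convergence is the smallest modulus among the singular points: 4.


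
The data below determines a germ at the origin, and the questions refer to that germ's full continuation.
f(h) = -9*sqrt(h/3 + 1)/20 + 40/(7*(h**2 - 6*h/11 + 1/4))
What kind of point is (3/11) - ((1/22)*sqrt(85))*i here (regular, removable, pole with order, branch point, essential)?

The denominator factor h**2 - 6*h/11 + 1/4 vanishes at (3/11) - ((1/22)*sqrt(85))*i and appears to the power 1; the numerator there equals 40/7, nonzero, and no other factor vanishes.
The branch terms are analytic at this point.
Hence a pole whose order is the multiplicity, 1.

The point is a pole of order 1.


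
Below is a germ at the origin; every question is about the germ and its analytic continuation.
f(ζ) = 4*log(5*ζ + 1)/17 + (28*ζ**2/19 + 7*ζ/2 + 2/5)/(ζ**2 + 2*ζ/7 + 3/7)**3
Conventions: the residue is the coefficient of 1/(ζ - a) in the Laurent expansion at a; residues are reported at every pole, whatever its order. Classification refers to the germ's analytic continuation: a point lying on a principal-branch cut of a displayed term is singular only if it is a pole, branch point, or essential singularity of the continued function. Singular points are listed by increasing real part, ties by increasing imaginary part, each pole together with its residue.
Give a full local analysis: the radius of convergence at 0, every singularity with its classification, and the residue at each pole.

Denominator factor (ζ**2 + 2*ζ/7 + 3/7)^3: discriminant -80/49, complex-conjugate roots (-1/7) + ((2/7)*sqrt(5))*i and (-1/7) - ((2/7)*sqrt(5))*i; poles of order 3, moduli (1/7)*sqrt(21) and (1/7)*sqrt(21).
Branch term (4/17)*log(1 - ζ/(-1/5)): its argument vanishes at ζ = -1/5, a logarithmic branch point, modulus 1/5.
The radius of convergence is the smallest modulus among the singular points: 1/5.
The branch term is analytic at (-1/7) - ((2/7)*sqrt(5))*i and contributes nothing to the residue; only the rational part matters.
The factor ζ**2 + 2*ζ/7 + 3/7 splits as (ζ - a)(ζ - a') with a = (-1/7) - ((2/7)*sqrt(5))*i, a' = (-1/7) + ((2/7)*sqrt(5))*i. At the order-3 pole a set g(ζ) = (ζ - a)^3*(rational part) = [28*ζ**2/19 + 7*ζ/2 + 2/5] / (ζ - a')^3.
Order-3 pole: residue = g''(a)/2; g''((-1/7) - ((2/7)*sqrt(5))*i) = ((1250921/6080000)*sqrt(5))*i, so the residue is ((1250921/12160000)*sqrt(5))*i.
The branch term is analytic at (-1/7) + ((2/7)*sqrt(5))*i and contributes nothing to the residue; only the rational part matters.
The factor ζ**2 + 2*ζ/7 + 3/7 splits as (ζ - a)(ζ - a') with a = (-1/7) + ((2/7)*sqrt(5))*i, a' = (-1/7) - ((2/7)*sqrt(5))*i. At the order-3 pole a set g(ζ) = (ζ - a)^3*(rational part) = [28*ζ**2/19 + 7*ζ/2 + 2/5] / (ζ - a')^3.
Order-3 pole: residue = g''(a)/2; g''((-1/7) + ((2/7)*sqrt(5))*i) = -((1250921/6080000)*sqrt(5))*i, so the residue is -((1250921/12160000)*sqrt(5))*i.
List the singular points by increasing real part (a conjugate pair: the negative imaginary part first).

Radius of convergence at 0: 1/5.
At -1/5: a logarithmic branch point.
At (-1/7) - ((2/7)*sqrt(5))*i: a pole of order 3; residue ((1250921/12160000)*sqrt(5))*i.
At (-1/7) + ((2/7)*sqrt(5))*i: a pole of order 3; residue -((1250921/12160000)*sqrt(5))*i.


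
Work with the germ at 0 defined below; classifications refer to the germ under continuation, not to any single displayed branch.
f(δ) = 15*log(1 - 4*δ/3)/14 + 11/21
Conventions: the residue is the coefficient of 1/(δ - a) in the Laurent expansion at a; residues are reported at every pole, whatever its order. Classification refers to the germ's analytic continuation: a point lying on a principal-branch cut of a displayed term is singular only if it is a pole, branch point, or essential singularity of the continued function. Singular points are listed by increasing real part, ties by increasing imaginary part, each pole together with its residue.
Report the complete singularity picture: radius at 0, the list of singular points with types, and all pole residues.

Radius of convergence at 0: 3/4.
At 3/4: a logarithmic branch point.

Branch term (15/14)*log(1 - δ/(3/4)): its argument vanishes at δ = 3/4, a logarithmic branch point, modulus 3/4.
The radius of convergence is the smallest modulus among the singular points: 3/4.


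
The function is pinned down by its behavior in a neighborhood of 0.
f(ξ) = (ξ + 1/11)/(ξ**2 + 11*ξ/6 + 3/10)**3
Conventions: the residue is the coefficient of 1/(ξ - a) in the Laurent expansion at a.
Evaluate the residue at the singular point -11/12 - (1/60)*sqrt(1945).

The residue is (10594800/647502559)*sqrt(1945).

The factor ξ**2 + 11*ξ/6 + 3/10 splits as (ξ - a)(ξ - a') with a = -11/12 - (1/60)*sqrt(1945), a' = -11/12 + (1/60)*sqrt(1945). At the order-3 pole a set g(ξ) = (ξ - a)^3*f(ξ) = [ξ + 1/11] / (ξ - a')^3.
Order-3 pole: residue = g''(a)/2; g''(-11/12 - (1/60)*sqrt(1945)) = (21189600/647502559)*sqrt(1945), so the residue is (10594800/647502559)*sqrt(1945).


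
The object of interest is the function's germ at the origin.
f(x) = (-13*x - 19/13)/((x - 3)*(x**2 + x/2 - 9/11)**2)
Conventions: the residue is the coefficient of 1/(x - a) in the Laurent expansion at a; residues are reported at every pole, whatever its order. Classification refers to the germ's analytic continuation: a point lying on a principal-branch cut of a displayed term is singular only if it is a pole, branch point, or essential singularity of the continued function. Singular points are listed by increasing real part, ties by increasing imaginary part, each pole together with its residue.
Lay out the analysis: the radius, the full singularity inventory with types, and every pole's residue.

Radius of convergence at 0: -1/4 + (1/44)*sqrt(1705).
At -1/4 - (1/44)*sqrt(1705): a pole of order 2; residue 127292/589797 - (486508/35160975)*sqrt(1705).
At -1/4 + (1/44)*sqrt(1705): a pole of order 2; residue 127292/589797 + (486508/35160975)*sqrt(1705).
At 3: a pole of order 1; residue -254584/589797.


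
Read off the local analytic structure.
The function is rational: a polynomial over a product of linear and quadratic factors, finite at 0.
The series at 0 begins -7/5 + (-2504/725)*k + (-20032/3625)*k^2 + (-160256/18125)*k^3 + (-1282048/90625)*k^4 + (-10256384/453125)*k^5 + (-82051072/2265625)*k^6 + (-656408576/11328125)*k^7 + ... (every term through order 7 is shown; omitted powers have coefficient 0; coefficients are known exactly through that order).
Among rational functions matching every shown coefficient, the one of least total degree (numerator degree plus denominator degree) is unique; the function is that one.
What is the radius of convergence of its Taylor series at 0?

No rational of total degree below 2 reproduces all 8 coefficients; solving the [1/1] Pade equations on them gives f(k) = (22*k/29 + 7/8)/(k - 5/8), whose expansion matches every shown term.
Denominator factor (k - 5/8): pole of order 1 at 5/8, modulus 5/8.
The radius of convergence is the smallest modulus among the singular points: 5/8.

The radius of convergence is 5/8.


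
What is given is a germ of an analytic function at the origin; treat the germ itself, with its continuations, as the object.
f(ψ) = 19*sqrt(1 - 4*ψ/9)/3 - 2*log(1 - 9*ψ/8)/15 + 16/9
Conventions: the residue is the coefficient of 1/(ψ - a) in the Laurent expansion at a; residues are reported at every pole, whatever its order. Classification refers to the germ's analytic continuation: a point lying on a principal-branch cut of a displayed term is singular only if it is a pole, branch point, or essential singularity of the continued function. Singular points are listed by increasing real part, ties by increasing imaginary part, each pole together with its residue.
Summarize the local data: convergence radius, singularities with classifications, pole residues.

Branch term (19/3)*sqrt(1 - ψ/(9/4)): its argument vanishes at ψ = 9/4, a square-root branch point, modulus 9/4.
Branch term (-2/15)*log(1 - ψ/(8/9)): its argument vanishes at ψ = 8/9, a logarithmic branch point, modulus 8/9.
The radius of convergence is the smallest modulus among the singular points: 8/9.
List the singular points by increasing real part (a conjugate pair: the negative imaginary part first).

Radius of convergence at 0: 8/9.
At 8/9: a logarithmic branch point.
At 9/4: an algebraic (square-root) branch point.


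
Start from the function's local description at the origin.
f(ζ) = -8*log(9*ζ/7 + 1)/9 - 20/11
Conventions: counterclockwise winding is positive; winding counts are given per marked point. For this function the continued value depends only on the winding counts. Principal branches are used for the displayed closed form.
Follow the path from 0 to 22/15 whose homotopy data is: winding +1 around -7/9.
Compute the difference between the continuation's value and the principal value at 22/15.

The rational part is single-valued and drops out of the difference; each branch term changes only by its own monodromy.
(-8/9)*log(1 - ζ/(-7/9)): each positive loop around -7/9 adds 2*pi*i to the log, so winding +1 contributes (-8/9)*(1)*2*pi*i = -(16/9)*pi*i.
Summing the contributions at ζ = 22/15 gives -(16/9)*pi*i.

Continued minus principal equals -(16/9)*pi*i.


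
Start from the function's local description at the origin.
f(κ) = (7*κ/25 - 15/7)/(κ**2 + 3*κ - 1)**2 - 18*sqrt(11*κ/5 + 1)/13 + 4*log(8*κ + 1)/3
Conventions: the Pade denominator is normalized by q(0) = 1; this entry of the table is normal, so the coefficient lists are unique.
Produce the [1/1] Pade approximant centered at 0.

The Pade approximant has numerator coefficients [-321/91, 9290634443/91392600]; denominator coefficients [1, -2792567/93736].

Taylor coefficients needed (expand at 0): a_0 = -321/91, a_1 = -23434/6825, a_2 = -2792567/27300.
Write the denominator as Q(κ) = 1 + q1*κ. Requiring Q*f - P = O(κ^3) with deg P <= 1 kills the coefficients of κ^2..κ^2 in Q*f:
  κ^2: a_2 + q1*a_1 = 0, i.e. -2792567/27300 + (-23434/6825)*q1 = 0.
Solving this linear system: q1 = -2792567/93736.
The numerator is Q*f truncated at degree 1: P0 = a_0 = -321/91; P1 = a_1 + q1*a_0 = 9290634443/91392600.


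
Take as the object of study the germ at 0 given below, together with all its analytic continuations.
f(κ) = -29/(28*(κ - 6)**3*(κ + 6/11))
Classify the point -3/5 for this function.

The point is a regular point.

Denominator factors: κ - 6 = -33/5 at κ = -3/5; κ + 6/11 = -3/55 at κ = -3/5 — none vanishes.
So the germ continues analytically to -3/5.


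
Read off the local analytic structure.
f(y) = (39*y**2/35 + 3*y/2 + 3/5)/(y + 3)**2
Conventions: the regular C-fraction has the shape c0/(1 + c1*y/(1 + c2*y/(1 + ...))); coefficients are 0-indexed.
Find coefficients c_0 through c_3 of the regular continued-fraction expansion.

The regular C-fraction coefficients are [1/15, -11/6, 65/42, -26/105].

Taylor coefficients (expand at 0): a_0 = 1/15, a_1 = 11/90, a_2 = 11/315, a_3 = -209/5670.
c0 = a_0 = 1/15. Peel one level at a time: if S = 1 + c*y/S' with S'(0) = 1, then c is the y-coefficient of S and S' = c*y/(S - 1).
S_1 = c0/f = 1 + (-11/6)*y + (715/252)*y^2 + ...; c1 = -11/6.
S_2 = c1*y/(S_1 - 1) = 1 + (65/42)*y + (169/441)*y^2 + ...; c2 = 65/42.
S_3 = c2*y/(S_2 - 1) = 1 + (-26/105)*y + ...; c3 = -26/105.


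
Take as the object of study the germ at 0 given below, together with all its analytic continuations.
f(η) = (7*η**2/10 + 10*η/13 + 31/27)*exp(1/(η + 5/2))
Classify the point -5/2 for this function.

The exponent 1/(η - (-5/2)) has a pole at -5/2, so exp(1/(η - (-5/2))) takes every nonzero value near it: an essential singularity (not a pole of any order).

The point is an essential singularity.


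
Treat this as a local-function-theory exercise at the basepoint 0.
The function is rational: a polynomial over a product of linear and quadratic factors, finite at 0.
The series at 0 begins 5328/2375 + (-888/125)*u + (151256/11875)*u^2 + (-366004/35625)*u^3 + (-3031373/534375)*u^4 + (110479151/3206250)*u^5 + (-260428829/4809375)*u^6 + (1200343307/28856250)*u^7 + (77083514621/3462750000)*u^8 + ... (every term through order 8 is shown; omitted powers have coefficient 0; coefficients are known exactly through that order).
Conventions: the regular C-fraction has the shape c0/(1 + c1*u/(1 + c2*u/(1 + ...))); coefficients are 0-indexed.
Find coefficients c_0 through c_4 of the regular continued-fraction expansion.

The regular C-fraction coefficients are [5328/2375, 19/6, -261/190, 3547/2755, -478439/411452].

Taylor coefficients (read off): a_0 = 5328/2375, a_1 = -888/125, a_2 = 151256/11875, a_3 = -366004/35625, a_4 = -3031373/534375.
c0 = a_0 = 5328/2375. Peel one level at a time: if S = 1 + c*u/S' with S'(0) = 1, then c is the u-coefficient of S and S' = c*u/(S - 1).
S_1 = c0/f = 1 + (19/6)*u + (87/20)*u^2 + ...; c1 = 19/6.
S_2 = c1*u/(S_1 - 1) = 1 + (-261/190)*u + (31923/18050)*u^2 + ...; c2 = -261/190.
S_3 = c2*u/(S_2 - 1) = 1 + (3547/2755)*u + (25181/16820)*u^2 + ...; c3 = 3547/2755.
S_4 = c3*u/(S_3 - 1) = 1 + (-478439/411452)*u + ...; c4 = -478439/411452.


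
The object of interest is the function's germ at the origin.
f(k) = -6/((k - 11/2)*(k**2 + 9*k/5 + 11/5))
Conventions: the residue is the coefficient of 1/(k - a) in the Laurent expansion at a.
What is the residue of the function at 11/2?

The residue is -120/847.

At the order-1 pole 11/2 set g(k) = (k - (11/2))*f(k) = -6/(k**2 + 9*k/5 + 11/5).
Simple pole: residue = g(a) at a = 11/2, which is -120/847.


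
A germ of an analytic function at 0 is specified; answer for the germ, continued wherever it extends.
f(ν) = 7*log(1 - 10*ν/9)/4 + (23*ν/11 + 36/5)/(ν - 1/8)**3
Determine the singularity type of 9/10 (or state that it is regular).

The term (7/4)*log(1 - ν/(9/10)) has argument 1 - 9/10/(9/10) = 0 at 9/10: a logarithmic (infinitely-sheeted) branch point; the remaining terms are analytic or single-valued there.

The point is a logarithmic branch point.


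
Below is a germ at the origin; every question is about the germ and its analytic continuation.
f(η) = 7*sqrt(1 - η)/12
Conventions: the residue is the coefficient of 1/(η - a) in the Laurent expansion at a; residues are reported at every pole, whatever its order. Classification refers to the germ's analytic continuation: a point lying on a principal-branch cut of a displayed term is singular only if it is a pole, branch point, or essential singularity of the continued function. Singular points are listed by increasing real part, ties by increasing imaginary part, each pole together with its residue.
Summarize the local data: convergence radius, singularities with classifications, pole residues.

Radius of convergence at 0: 1.
At 1: an algebraic (square-root) branch point.

Branch term (7/12)*sqrt(1 - η/(1)): its argument vanishes at η = 1, a square-root branch point, modulus 1.
The radius of convergence is the smallest modulus among the singular points: 1.


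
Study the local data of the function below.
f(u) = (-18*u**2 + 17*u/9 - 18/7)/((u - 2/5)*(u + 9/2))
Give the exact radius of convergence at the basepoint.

The radius of convergence is 2/5.

Denominator factor (u - 2/5): pole of order 1 at 2/5, modulus 2/5.
Denominator factor (u + 9/2): pole of order 1 at -9/2, modulus 9/2.
The radius of convergence is the smallest modulus among the singular points: 2/5.


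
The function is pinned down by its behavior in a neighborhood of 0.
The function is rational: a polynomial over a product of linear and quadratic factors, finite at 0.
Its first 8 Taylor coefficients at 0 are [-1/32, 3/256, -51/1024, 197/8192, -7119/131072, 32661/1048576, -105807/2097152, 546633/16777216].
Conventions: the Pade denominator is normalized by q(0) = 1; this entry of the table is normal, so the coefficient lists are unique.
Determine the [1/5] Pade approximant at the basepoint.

The Pade approximant has numerator coefficients [-1/32, -1/24]; denominator coefficients [1, 41/24, -61/64, -1183/512, 11/48, 17/16].

Taylor coefficients needed (read off): a_0 = -1/32, a_1 = 3/256, a_2 = -51/1024, a_3 = 197/8192, a_4 = -7119/131072, a_5 = 32661/1048576, a_6 = -105807/2097152.
Write the denominator as Q(r) = 1 + q1*r + q2*r^2 + q3*r^3 + q4*r^4 + q5*r^5. Requiring Q*f - P = O(r^7) with deg P <= 1 kills the coefficients of r^2..r^6 in Q*f:
  r^2: a_2 + q1*a_1 + q2*a_0 = 0, i.e. -51/1024 + (3/256)*q1 + (-1/32)*q2 = 0.
  r^3: a_3 + q1*a_2 + q2*a_1 + q3*a_0 = 0, i.e. 197/8192 + (-51/1024)*q1 + (3/256)*q2 + (-1/32)*q3 = 0.
  r^4: a_4 + q1*a_3 + q2*a_2 + q3*a_1 + q4*a_0 = 0, i.e. -7119/131072 + (197/8192)*q1 + (-51/1024)*q2 + (3/256)*q3 + (-1/32)*q4 = 0.
  r^5: a_5 + q1*a_4 + q2*a_3 + q3*a_2 + q4*a_1 + q5*a_0 = 0, i.e. 32661/1048576 + (-7119/131072)*q1 + (197/8192)*q2 + (-51/1024)*q3 + (3/256)*q4 + (-1/32)*q5 = 0.
  r^6: a_6 + q1*a_5 + q2*a_4 + q3*a_3 + q4*a_2 + q5*a_1 = 0, i.e. -105807/2097152 + (32661/1048576)*q1 + (-7119/131072)*q2 + (197/8192)*q3 + (-51/1024)*q4 + (3/256)*q5 = 0.
Solving this linear system: q1 = 41/24, q2 = -61/64, q3 = -1183/512, q4 = 11/48, q5 = 17/16.
The numerator is Q*f truncated at degree 1: P0 = a_0 = -1/32; P1 = a_1 + q1*a_0 = -1/24.


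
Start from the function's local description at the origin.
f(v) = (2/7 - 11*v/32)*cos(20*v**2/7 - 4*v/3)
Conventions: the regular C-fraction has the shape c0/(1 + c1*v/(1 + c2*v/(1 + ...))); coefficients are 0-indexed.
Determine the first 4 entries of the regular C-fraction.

The regular C-fraction coefficients are [2/7, 77/64, -86129/44352, 141419008/59687397].

Taylor coefficients (expand at 0): a_0 = 2/7, a_1 = -11/32, a_2 = -16/63, a_3 = 2459/1764.
c0 = a_0 = 2/7. Peel one level at a time: if S = 1 + c*v/S' with S'(0) = 1, then c is the v-coefficient of S and S' = c*v/(S - 1).
S_1 = c0/f = 1 + (77/64)*v + (86129/36864)*v^2 + ...; c1 = 77/64.
S_2 = c1*v/(S_1 - 1) = 1 + (-86129/44352)*v + (2209672/480249)*v^2 + ...; c2 = -86129/44352.
S_3 = c2*v/(S_2 - 1) = 1 + (141419008/59687397)*v + ...; c3 = 141419008/59687397.


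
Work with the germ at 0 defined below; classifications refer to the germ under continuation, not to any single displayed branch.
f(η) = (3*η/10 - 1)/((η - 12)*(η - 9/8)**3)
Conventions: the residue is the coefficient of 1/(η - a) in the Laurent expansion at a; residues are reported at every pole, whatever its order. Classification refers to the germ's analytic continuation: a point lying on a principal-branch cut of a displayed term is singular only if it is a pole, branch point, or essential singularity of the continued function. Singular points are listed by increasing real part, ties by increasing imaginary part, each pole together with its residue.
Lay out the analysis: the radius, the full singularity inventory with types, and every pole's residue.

Denominator factor (η - 9/8)^3: pole of order 3 at 9/8, modulus 9/8.
Denominator factor (η - 12): pole of order 1 at 12, modulus 12.
The radius of convergence is the smallest modulus among the singular points: 9/8.
At the order-3 pole 9/8 set g(η) = (η - (9/8))^3*f(η) = (3*η/10 - 1)/(η - 12).
Order-3 pole: residue = g''(a)/2; g''(9/8) = -13312/3292515, so the residue is -6656/3292515.
At the order-1 pole 12 set g(η) = (η - (12))*f(η) = (3*η/10 - 1)/(η - 9/8)**3.
Simple pole: residue = g(a) at a = 12, which is 6656/3292515.
List the singular points by increasing real part (a conjugate pair: the negative imaginary part first).

Radius of convergence at 0: 9/8.
At 9/8: a pole of order 3; residue -6656/3292515.
At 12: a pole of order 1; residue 6656/3292515.
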